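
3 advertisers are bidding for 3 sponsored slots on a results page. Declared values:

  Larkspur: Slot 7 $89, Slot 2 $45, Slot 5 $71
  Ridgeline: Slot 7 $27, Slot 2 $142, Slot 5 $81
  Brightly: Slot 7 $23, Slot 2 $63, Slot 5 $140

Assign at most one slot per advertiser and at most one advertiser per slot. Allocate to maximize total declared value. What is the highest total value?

Optimal: Larkspur→Slot 7 ($89), Ridgeline→Slot 2 ($142), Brightly→Slot 5 ($140) — total 89+142+140 = $371.
Next-best assignment: Larkspur→Slot 5, Ridgeline→Slot 2, Brightly→Slot 7 = $236.
Checked against all permutations: $371 is optimal.

Max total: $371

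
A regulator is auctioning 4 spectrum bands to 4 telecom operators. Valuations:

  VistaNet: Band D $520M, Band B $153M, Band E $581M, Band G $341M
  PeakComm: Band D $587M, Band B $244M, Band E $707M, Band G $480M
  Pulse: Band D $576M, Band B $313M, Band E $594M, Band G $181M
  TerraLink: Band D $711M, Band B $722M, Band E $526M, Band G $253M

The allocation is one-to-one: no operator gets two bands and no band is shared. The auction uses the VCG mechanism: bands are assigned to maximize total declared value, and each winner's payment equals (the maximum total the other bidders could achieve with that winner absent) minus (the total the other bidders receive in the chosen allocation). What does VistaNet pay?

VistaNet pays $227M.

Efficient allocation: VistaNet→Band E ($581M), PeakComm→Band G ($480M), Pulse→Band D ($576M), TerraLink→Band B ($722M); total welfare W = $2359M.
VistaNet receives Band E at value $581M, so the others get W − 581 = $1778M.
Without VistaNet: best allocation of the remaining 3 bidders over all 4 bands is PeakComm→Band E ($707M), Pulse→Band D ($576M), TerraLink→Band B ($722M), total $2005M.
VCG payment = (others' best without VistaNet) − (others' welfare with VistaNet) = 2005 − 1778 = $227M.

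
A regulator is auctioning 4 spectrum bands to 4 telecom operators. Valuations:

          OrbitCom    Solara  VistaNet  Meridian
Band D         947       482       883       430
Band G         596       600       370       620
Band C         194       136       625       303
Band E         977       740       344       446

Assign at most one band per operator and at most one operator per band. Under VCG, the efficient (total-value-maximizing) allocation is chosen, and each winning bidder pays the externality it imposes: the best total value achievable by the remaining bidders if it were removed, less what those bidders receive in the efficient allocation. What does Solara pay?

Efficient allocation: OrbitCom→Band D ($947M), Solara→Band E ($740M), VistaNet→Band C ($625M), Meridian→Band G ($620M); total welfare W = $2932M.
Solara receives Band E at value $740M, so the others get W − 740 = $2192M.
Without Solara: best allocation of the remaining 3 bidders over all 4 bands is OrbitCom→Band E ($977M), VistaNet→Band D ($883M), Meridian→Band G ($620M), total $2480M.
VCG payment = (others' best without Solara) − (others' welfare with Solara) = 2480 − 2192 = $288M.

Solara pays $288M.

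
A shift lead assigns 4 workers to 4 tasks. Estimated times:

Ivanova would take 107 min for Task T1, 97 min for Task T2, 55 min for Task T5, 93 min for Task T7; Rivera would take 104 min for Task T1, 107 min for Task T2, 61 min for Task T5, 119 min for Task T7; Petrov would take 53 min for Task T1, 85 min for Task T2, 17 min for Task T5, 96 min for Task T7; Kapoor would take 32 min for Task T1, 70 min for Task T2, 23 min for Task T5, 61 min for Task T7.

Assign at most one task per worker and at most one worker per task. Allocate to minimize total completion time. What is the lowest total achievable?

Min total: 249 min

Treat this as an assignment problem: match each worker to one task.
Optimal: Ivanova→Task T7 (93 min), Rivera→Task T2 (107 min), Petrov→Task T5 (17 min), Kapoor→Task T1 (32 min) — total 93+107+17+32 = 249 min.
Row-greedy (each worker in turn takes its cheapest remaining task) gives 305 min, worse by 56.
Next-best assignment: Ivanova→Task T2, Rivera→Task T7, Petrov→Task T5, Kapoor→Task T1 = 265 min.
Swapping Petrov↔Rivera (Petrov→Task T2 85 min, Rivera→Task T5 61 min) adds 22.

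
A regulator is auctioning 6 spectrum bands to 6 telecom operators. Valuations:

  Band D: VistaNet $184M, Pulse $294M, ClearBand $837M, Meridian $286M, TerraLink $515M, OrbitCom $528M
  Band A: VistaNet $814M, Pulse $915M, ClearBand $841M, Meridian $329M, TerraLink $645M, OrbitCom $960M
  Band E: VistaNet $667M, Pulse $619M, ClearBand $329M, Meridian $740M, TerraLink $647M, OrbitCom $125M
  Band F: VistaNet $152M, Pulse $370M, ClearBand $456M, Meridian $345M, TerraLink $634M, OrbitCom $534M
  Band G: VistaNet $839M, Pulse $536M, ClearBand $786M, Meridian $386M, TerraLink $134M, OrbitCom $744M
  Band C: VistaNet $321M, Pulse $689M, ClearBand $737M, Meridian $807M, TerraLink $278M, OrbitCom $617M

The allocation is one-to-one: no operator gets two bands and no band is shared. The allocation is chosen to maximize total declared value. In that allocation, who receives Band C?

Pulse receives Band C.

This is a one-to-one assignment (maximum-weight bipartite matching).
Optimal: VistaNet→Band G ($839M), Pulse→Band C ($689M), ClearBand→Band D ($837M), Meridian→Band E ($740M), TerraLink→Band F ($634M), OrbitCom→Band A ($960M) — total 839+689+837+740+634+960 = $4699M.
Row-greedy (each operator in turn takes its best remaining band) gives $4579M, worse by 120.
Next-best assignment: VistaNet→Band G, Pulse→Band E, ClearBand→Band D, Meridian→Band C, TerraLink→Band F, OrbitCom→Band A = $4696M.
Pulse's own top band is Band A ($915M), but forcing Pulse→Band A and reassigning the rest optimally gives only $4604M — worse by 95.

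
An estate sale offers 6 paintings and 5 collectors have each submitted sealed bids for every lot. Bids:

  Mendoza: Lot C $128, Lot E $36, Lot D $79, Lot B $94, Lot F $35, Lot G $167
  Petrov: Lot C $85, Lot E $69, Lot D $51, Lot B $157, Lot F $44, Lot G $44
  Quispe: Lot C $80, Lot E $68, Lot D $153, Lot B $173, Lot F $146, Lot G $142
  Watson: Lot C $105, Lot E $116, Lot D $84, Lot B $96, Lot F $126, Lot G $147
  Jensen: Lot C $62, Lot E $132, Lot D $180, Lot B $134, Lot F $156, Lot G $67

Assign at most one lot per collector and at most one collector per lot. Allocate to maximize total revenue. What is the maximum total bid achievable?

Optimal: Mendoza→Lot G ($167), Petrov→Lot B ($157), Quispe→Lot F ($146), Watson→Lot E ($116), Jensen→Lot D ($180) — total 167+157+146+116+180 = $766.
Max-entry greedy (repeatedly take the single best remaining cell) gives $731, worse by 35.
Next-best assignment: Mendoza→Lot C, Petrov→Lot B, Quispe→Lot F, Watson→Lot G, Jensen→Lot D = $758.
Checked against all permutations: $766 is optimal.

Maximum total: $766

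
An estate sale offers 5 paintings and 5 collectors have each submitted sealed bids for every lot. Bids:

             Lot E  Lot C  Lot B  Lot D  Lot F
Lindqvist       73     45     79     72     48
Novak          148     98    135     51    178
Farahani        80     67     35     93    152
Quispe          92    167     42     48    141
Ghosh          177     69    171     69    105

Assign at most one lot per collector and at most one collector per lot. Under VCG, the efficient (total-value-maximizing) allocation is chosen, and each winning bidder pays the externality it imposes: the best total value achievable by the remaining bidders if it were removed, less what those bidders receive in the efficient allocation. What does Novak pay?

Efficient allocation: Lindqvist→Lot D ($72), Novak→Lot E ($148), Farahani→Lot F ($152), Quispe→Lot C ($167), Ghosh→Lot B ($171); total welfare W = $710.
Novak receives Lot E at value $148, so the others get W − 148 = $562.
Without Novak: best allocation of the remaining 4 bidders over all 5 lots is Lindqvist→Lot B ($79), Farahani→Lot F ($152), Quispe→Lot C ($167), Ghosh→Lot E ($177), total $575.
VCG payment = (others' best without Novak) − (others' welfare with Novak) = 575 − 562 = $13.

Novak pays $13.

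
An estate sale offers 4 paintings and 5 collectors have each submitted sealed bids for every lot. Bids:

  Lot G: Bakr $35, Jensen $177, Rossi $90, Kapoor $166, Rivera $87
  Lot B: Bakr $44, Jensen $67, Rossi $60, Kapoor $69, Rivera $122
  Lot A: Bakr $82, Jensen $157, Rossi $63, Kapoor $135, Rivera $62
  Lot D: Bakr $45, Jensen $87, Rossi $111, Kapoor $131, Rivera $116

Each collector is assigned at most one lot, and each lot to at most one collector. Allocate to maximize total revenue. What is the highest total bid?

Optimal: Kapoor→Lot G ($166), Rivera→Lot B ($122), Jensen→Lot A ($157), Rossi→Lot D ($111) — total 166+122+157+111 = $556.
Row-greedy (each collector in turn takes its best remaining lot) gives $439, worse by 117.
Next-best assignment: Jensen→Lot G, Rivera→Lot B, Kapoor→Lot A, Rossi→Lot D = $545.
Swapping Kapoor↔Rivera (Kapoor→Lot B $69, Rivera→Lot G $87) loses 132.
No other one-to-one assignment exceeds $556.

Maximum total: $556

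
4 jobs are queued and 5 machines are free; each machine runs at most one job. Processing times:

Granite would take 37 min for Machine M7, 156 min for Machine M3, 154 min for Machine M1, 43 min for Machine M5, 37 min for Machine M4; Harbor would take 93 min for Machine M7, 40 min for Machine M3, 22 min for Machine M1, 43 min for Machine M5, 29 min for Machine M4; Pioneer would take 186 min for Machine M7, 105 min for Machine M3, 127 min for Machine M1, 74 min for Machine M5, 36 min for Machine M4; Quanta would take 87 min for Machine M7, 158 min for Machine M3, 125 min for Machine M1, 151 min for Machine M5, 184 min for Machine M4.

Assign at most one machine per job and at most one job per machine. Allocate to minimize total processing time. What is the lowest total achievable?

Min total: 188 min

Optimal: Granite→Machine M5 (43 min), Harbor→Machine M1 (22 min), Pioneer→Machine M4 (36 min), Quanta→Machine M7 (87 min) — total 43+22+36+87 = 188 min.
Column-greedy (each machine in turn goes to its cheapest remaining job) gives 276 min, worse by 88.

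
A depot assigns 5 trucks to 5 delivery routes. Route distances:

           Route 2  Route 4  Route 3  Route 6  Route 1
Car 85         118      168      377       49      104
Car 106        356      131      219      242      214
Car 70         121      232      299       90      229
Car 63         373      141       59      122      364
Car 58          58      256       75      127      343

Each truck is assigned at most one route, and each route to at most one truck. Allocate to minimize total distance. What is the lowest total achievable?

Minimum total: 442 km

Optimal: Car 85→Route 1 (104 km), Car 106→Route 4 (131 km), Car 70→Route 6 (90 km), Car 63→Route 3 (59 km), Car 58→Route 2 (58 km) — total 104+131+90+59+58 = 442 km.
Row-greedy (each truck in turn takes its cheapest remaining route) gives 703 km, worse by 261.
Next-best assignment: Car 85→Route 6, Car 106→Route 4, Car 70→Route 1, Car 63→Route 3, Car 58→Route 2 = 526 km.
Swapping Car 58↔Car 106 (Car 58→Route 4 256 km, Car 106→Route 2 356 km) adds 423.
Every other assignment is strictly worse.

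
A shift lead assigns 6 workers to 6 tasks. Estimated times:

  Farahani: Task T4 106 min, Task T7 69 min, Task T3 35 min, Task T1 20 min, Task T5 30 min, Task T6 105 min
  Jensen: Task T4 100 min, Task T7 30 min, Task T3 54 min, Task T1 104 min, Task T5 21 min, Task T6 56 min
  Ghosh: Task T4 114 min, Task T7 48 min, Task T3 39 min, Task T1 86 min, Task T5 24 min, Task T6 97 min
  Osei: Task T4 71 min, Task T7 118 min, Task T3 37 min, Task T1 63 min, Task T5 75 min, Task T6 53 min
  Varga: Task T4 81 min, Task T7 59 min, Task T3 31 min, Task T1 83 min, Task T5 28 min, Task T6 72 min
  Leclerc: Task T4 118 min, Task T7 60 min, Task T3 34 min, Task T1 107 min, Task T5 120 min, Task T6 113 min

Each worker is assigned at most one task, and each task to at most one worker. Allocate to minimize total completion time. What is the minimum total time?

Min total: 242 min

Treat this as an assignment problem: match each worker to one task.
Optimal: Farahani→Task T1 (20 min), Jensen→Task T7 (30 min), Ghosh→Task T5 (24 min), Osei→Task T6 (53 min), Varga→Task T4 (81 min), Leclerc→Task T3 (34 min) — total 20+30+24+53+81+34 = 242 min.
Min-entry greedy (repeatedly take the single cheapest remaining cell) gives 291 min, worse by 49.
Next-best assignment: Farahani→Task T1, Jensen→Task T7, Ghosh→Task T5, Osei→Task T4, Varga→Task T6, Leclerc→Task T3 = 251 min.
Swapping Osei↔Leclerc (Osei→Task T3 37 min, Leclerc→Task T6 113 min) adds 63.
No other one-to-one assignment undercuts 242 min.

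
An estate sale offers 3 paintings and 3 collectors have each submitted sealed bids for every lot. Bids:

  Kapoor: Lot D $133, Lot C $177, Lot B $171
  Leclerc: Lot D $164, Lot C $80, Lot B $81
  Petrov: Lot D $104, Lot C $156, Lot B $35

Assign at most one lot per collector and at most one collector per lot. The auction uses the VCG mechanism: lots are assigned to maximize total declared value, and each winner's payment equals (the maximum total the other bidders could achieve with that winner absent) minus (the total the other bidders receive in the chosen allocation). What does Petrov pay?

Efficient allocation: Kapoor→Lot B ($171), Leclerc→Lot D ($164), Petrov→Lot C ($156); total welfare W = $491.
Petrov receives Lot C at value $156, so the others get W − 156 = $335.
Without Petrov: best allocation of the remaining 2 bidders over all 3 lots is Kapoor→Lot C ($177), Leclerc→Lot D ($164), total $341.
VCG payment = (others' best without Petrov) − (others' welfare with Petrov) = 341 − 335 = $6.

Petrov pays $6.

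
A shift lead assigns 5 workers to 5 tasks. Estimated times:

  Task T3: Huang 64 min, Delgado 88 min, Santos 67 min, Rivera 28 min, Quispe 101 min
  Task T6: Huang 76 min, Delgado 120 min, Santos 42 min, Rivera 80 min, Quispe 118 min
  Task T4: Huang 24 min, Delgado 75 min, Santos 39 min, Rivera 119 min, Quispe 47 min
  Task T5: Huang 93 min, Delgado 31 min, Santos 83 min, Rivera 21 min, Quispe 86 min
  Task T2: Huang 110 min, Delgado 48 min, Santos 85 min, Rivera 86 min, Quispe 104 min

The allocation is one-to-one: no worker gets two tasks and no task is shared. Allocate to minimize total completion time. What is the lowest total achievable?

This is a one-to-one assignment (minimum-cost bipartite matching).
Optimal: Huang→Task T3 (64 min), Delgado→Task T2 (48 min), Santos→Task T6 (42 min), Rivera→Task T5 (21 min), Quispe→Task T4 (47 min) — total 64+48+42+21+47 = 222 min.
Row-greedy (each worker in turn takes its cheapest remaining task) gives 229 min, worse by 7.
Next-best assignment: Huang→Task T4, Delgado→Task T2, Santos→Task T6, Rivera→Task T3, Quispe→Task T5 = 228 min.
No other one-to-one assignment undercuts 222 min.

Min total: 222 min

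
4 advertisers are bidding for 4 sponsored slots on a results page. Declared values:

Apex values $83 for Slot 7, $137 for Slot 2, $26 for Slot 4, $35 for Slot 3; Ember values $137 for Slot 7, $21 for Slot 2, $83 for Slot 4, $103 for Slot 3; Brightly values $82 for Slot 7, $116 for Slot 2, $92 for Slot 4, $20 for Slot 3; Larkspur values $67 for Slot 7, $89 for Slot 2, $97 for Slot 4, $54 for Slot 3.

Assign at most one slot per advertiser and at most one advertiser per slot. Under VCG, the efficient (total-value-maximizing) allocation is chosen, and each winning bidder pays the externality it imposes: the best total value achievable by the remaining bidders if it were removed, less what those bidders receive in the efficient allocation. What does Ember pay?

Ember pays $33.

Efficient allocation: Apex→Slot 2 ($137), Ember→Slot 7 ($137), Brightly→Slot 4 ($92), Larkspur→Slot 3 ($54); total welfare W = $420.
Ember receives Slot 7 at value $137, so the others get W − 137 = $283.
Without Ember: best allocation of the remaining 3 bidders over all 4 slots is Apex→Slot 2 ($137), Brightly→Slot 7 ($82), Larkspur→Slot 4 ($97), total $316.
VCG payment = (others' best without Ember) − (others' welfare with Ember) = 316 − 283 = $33.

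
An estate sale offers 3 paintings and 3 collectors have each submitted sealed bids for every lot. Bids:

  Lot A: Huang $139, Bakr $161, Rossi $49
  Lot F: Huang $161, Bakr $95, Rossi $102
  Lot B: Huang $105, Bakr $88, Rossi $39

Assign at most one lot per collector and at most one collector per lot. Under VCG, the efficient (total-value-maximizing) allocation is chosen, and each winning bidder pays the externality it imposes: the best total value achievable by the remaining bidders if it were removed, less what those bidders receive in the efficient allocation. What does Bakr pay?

Bakr pays $34.

Efficient allocation: Huang→Lot B ($105), Bakr→Lot A ($161), Rossi→Lot F ($102); total welfare W = $368.
Bakr receives Lot A at value $161, so the others get W − 161 = $207.
Without Bakr: best allocation of the remaining 2 bidders over all 3 lots is Huang→Lot A ($139), Rossi→Lot F ($102), total $241.
VCG payment = (others' best without Bakr) − (others' welfare with Bakr) = 241 − 207 = $34.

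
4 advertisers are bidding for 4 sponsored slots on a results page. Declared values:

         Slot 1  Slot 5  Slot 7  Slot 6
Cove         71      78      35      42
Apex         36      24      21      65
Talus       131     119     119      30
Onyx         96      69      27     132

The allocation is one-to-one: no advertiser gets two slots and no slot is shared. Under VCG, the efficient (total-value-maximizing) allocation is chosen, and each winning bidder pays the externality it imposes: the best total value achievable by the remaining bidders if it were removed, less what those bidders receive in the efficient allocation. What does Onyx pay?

Efficient allocation: Cove→Slot 5 ($78), Apex→Slot 1 ($36), Talus→Slot 7 ($119), Onyx→Slot 6 ($132); total welfare W = $365.
Onyx receives Slot 6 at value $132, so the others get W − 132 = $233.
Without Onyx: best allocation of the remaining 3 bidders over all 4 slots is Cove→Slot 5 ($78), Apex→Slot 6 ($65), Talus→Slot 1 ($131), total $274.
VCG payment = (others' best without Onyx) − (others' welfare with Onyx) = 274 − 233 = $41.

Onyx pays $41.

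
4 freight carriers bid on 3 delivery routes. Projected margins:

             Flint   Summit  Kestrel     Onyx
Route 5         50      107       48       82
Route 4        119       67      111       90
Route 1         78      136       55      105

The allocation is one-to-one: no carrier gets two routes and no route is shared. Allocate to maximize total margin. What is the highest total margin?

Max total: $337k

This is a one-to-one assignment (maximum-weight bipartite matching).
Optimal: Onyx→Route 5 ($82k), Flint→Route 4 ($119k), Summit→Route 1 ($136k) — total 82+119+136 = $337k.
Row-greedy (each carrier in turn takes its best remaining route) gives $303k, worse by 34.
Swapping Flint↔Summit (Flint→Route 1 $78k, Summit→Route 4 $67k) loses 110.
No other one-to-one assignment exceeds $337k.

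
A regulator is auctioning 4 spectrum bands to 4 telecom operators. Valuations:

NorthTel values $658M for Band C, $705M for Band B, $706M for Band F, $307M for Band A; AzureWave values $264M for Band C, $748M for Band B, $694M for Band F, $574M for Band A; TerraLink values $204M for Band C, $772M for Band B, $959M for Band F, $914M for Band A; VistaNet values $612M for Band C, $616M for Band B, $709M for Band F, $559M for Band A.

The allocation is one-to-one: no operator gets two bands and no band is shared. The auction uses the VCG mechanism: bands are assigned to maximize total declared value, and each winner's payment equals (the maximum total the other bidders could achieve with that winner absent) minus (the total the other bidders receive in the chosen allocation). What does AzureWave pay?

AzureWave pays $47M.

Efficient allocation: NorthTel→Band C ($658M), AzureWave→Band B ($748M), TerraLink→Band A ($914M), VistaNet→Band F ($709M); total welfare W = $3029M.
AzureWave receives Band B at value $748M, so the others get W − 748 = $2281M.
Without AzureWave: best allocation of the remaining 3 bidders over all 4 bands is NorthTel→Band B ($705M), TerraLink→Band A ($914M), VistaNet→Band F ($709M), total $2328M.
VCG payment = (others' best without AzureWave) − (others' welfare with AzureWave) = 2328 − 2281 = $47M.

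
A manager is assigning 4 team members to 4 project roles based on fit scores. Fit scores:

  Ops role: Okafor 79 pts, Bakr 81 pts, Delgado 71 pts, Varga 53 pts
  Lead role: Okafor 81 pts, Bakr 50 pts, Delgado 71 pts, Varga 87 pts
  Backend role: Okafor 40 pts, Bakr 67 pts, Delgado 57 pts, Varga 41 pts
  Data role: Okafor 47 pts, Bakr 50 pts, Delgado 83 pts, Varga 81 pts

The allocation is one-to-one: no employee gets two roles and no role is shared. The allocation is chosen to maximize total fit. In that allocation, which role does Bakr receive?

Bakr receives Backend role.

Optimal: Okafor→Ops role (79 pts), Bakr→Backend role (67 pts), Delgado→Data role (83 pts), Varga→Lead role (87 pts) — total 79+67+83+87 = 316 pts.
Max-entry greedy (repeatedly take the single best remaining cell) gives 291 pts, worse by 25.
Swapping Okafor↔Varga (Okafor→Lead role 81 pts, Varga→Ops role 53 pts) loses 32.
No other one-to-one assignment exceeds 316 pts.
Bakr's own top role is Ops role (81 pts), but forcing Bakr→Ops role and reassigning the rest optimally gives only 300 pts — worse by 16.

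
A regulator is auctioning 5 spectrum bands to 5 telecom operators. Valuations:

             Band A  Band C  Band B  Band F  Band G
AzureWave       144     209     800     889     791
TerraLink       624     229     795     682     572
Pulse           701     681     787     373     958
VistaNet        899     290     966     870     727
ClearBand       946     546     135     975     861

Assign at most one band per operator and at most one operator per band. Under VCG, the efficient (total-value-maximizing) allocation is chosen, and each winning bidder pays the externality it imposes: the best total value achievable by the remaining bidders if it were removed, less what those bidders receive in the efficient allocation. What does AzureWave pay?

AzureWave pays $277M.

Efficient allocation: AzureWave→Band G ($791M), TerraLink→Band B ($795M), Pulse→Band C ($681M), VistaNet→Band A ($899M), ClearBand→Band F ($975M); total welfare W = $4141M.
AzureWave receives Band G at value $791M, so the others get W − 791 = $3350M.
Without AzureWave: best allocation of the remaining 4 bidders over all 5 bands is TerraLink→Band B ($795M), Pulse→Band G ($958M), VistaNet→Band A ($899M), ClearBand→Band F ($975M), total $3627M.
VCG payment = (others' best without AzureWave) − (others' welfare with AzureWave) = 3627 − 3350 = $277M.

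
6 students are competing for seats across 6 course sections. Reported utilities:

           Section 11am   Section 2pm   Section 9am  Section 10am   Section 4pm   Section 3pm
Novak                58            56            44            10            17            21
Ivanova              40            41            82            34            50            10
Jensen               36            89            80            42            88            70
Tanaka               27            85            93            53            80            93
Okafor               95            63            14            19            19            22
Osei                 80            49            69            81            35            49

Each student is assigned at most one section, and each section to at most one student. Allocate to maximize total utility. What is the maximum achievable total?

Maximum total: 495 points

Optimal: Novak→Section 2pm (56 points), Ivanova→Section 9am (82 points), Jensen→Section 4pm (88 points), Tanaka→Section 3pm (93 points), Okafor→Section 11am (95 points), Osei→Section 10am (81 points) — total 56+82+88+93+95+81 = 495 points.
Column-greedy (each section in turn goes to its best remaining student) gives 429 points, worse by 66.
Next-best assignment: Novak→Section 11am, Ivanova→Section 9am, Jensen→Section 4pm, Tanaka→Section 3pm, Okafor→Section 2pm, Osei→Section 10am = 465 points.
Swapping Tanaka↔Novak (Tanaka→Section 2pm 85 points, Novak→Section 3pm 21 points) loses 43.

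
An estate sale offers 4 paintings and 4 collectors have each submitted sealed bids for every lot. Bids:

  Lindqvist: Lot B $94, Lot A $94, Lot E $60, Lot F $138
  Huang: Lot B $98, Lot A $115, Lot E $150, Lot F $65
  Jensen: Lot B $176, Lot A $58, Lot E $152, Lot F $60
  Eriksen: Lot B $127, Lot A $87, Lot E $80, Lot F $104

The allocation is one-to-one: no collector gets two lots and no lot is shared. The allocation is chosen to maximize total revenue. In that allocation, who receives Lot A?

This is a one-to-one assignment (maximum-weight bipartite matching).
Optimal: Lindqvist→Lot F ($138), Huang→Lot E ($150), Jensen→Lot B ($176), Eriksen→Lot A ($87) — total 138+150+176+87 = $551.
Column-greedy (each lot in turn goes to its best remaining collector) gives $509, worse by 42.
Swapping Eriksen↔Jensen (Eriksen→Lot B $127, Jensen→Lot A $58) loses 78.
No other one-to-one assignment exceeds $551.
Eriksen's own top lot is Lot B ($127), but forcing Eriksen→Lot B and reassigning the rest optimally gives only $532 — worse by 19.

Eriksen receives Lot A.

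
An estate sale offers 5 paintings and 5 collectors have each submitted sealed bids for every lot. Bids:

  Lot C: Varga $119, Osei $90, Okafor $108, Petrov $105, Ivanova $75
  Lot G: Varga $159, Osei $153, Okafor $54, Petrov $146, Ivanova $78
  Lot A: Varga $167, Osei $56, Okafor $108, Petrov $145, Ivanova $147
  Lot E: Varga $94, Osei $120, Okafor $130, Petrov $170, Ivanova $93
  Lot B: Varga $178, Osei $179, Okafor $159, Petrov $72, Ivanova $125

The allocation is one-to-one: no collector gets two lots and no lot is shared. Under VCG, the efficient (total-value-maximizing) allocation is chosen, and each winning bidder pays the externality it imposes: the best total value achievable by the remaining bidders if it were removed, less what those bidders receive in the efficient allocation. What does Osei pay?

Efficient allocation: Varga→Lot G ($159), Osei→Lot B ($179), Okafor→Lot C ($108), Petrov→Lot E ($170), Ivanova→Lot A ($147); total welfare W = $763.
Osei receives Lot B at value $179, so the others get W − 179 = $584.
Without Osei: best allocation of the remaining 4 bidders over all 5 lots is Varga→Lot G ($159), Okafor→Lot B ($159), Petrov→Lot E ($170), Ivanova→Lot A ($147), total $635.
VCG payment = (others' best without Osei) − (others' welfare with Osei) = 635 − 584 = $51.

Osei pays $51.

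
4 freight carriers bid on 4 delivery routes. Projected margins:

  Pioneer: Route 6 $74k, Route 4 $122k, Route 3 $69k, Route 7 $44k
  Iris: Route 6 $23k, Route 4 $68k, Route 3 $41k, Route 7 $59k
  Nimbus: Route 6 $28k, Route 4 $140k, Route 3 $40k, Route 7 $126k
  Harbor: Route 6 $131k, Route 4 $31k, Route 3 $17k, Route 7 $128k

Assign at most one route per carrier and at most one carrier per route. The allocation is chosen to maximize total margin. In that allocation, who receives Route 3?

Optimal: Pioneer→Route 4 ($122k), Iris→Route 3 ($41k), Nimbus→Route 7 ($126k), Harbor→Route 6 ($131k) — total 122+41+126+131 = $420k.
Row-greedy (each carrier in turn takes its best remaining route) gives $352k, worse by 68.
Next-best assignment: Pioneer→Route 3, Iris→Route 7, Nimbus→Route 4, Harbor→Route 6 = $399k.
No other one-to-one assignment exceeds $420k.
Iris's own top route is Route 4 ($68k), but forcing Iris→Route 4 and reassigning the rest optimally gives only $394k — worse by 26.

Iris receives Route 3.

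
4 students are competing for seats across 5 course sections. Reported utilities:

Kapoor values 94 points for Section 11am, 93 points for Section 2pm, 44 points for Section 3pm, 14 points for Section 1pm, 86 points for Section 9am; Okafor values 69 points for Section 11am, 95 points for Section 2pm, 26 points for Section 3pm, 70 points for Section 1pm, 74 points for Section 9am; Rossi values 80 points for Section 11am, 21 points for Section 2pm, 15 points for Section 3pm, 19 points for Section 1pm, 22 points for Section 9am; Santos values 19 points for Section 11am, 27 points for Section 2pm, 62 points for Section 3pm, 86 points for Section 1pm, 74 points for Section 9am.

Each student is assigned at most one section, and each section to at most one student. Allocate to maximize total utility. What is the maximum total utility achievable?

Maximum total: 347 points

Optimal: Kapoor→Section 9am (86 points), Okafor→Section 2pm (95 points), Rossi→Section 11am (80 points), Santos→Section 1pm (86 points) — total 86+95+80+86 = 347 points.
Column-greedy (each section in turn goes to its best remaining student) gives 270 points, worse by 77.
Checked against all permutations: 347 points is optimal.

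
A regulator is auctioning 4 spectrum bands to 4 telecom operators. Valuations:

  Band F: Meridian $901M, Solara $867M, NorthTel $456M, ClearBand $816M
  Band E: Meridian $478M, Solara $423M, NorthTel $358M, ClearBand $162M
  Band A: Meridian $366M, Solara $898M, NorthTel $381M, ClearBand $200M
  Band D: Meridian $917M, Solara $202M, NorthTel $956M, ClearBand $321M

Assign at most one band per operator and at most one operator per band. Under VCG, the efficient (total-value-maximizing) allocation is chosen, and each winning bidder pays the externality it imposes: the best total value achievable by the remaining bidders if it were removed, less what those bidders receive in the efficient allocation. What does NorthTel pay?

NorthTel pays $439M.

Efficient allocation: Meridian→Band E ($478M), Solara→Band A ($898M), NorthTel→Band D ($956M), ClearBand→Band F ($816M); total welfare W = $3148M.
NorthTel receives Band D at value $956M, so the others get W − 956 = $2192M.
Without NorthTel: best allocation of the remaining 3 bidders over all 4 bands is Meridian→Band D ($917M), Solara→Band A ($898M), ClearBand→Band F ($816M), total $2631M.
VCG payment = (others' best without NorthTel) − (others' welfare with NorthTel) = 2631 − 2192 = $439M.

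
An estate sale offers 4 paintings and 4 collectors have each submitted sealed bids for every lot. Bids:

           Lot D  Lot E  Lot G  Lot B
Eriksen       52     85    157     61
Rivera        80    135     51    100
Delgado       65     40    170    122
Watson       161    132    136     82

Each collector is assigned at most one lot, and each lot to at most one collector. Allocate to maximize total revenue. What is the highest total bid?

This is a one-to-one assignment (maximum-weight bipartite matching).
Optimal: Eriksen→Lot G ($157), Rivera→Lot E ($135), Delgado→Lot B ($122), Watson→Lot D ($161) — total 157+135+122+161 = $575.
Max-entry greedy (repeatedly take the single best remaining cell) gives $527, worse by 48.
Swapping Delgado↔Eriksen (Delgado→Lot G $170, Eriksen→Lot B $61) loses 48.
No other one-to-one assignment exceeds $575.

Maximum total: $575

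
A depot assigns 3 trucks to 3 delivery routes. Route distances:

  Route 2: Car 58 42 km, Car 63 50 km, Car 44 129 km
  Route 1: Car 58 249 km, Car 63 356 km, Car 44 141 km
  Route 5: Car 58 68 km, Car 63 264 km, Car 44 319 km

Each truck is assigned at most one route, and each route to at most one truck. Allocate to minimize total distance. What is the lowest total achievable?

This is a one-to-one assignment (minimum-cost bipartite matching).
Optimal: Car 58→Route 5 (68 km), Car 63→Route 2 (50 km), Car 44→Route 1 (141 km) — total 68+50+141 = 259 km.
Min-entry greedy (repeatedly take the single cheapest remaining cell) gives 447 km, worse by 188.
Every other assignment is strictly worse.

Min total: 259 km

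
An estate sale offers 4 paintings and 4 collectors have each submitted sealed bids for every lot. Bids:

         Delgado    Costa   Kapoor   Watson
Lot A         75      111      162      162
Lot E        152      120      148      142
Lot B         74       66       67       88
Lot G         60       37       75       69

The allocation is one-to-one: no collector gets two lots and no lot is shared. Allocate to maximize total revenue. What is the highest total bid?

Optimal: Delgado→Lot E ($152), Costa→Lot B ($66), Kapoor→Lot G ($75), Watson→Lot A ($162) — total 152+66+75+162 = $455.
Column-greedy (each lot in turn goes to its best remaining collector) gives $439, worse by 16.
Next-best assignment: Delgado→Lot E, Costa→Lot B, Kapoor→Lot A, Watson→Lot G = $449.
Swapping Delgado↔Watson (Delgado→Lot A $75, Watson→Lot E $142) loses 97.

Maximum total: $455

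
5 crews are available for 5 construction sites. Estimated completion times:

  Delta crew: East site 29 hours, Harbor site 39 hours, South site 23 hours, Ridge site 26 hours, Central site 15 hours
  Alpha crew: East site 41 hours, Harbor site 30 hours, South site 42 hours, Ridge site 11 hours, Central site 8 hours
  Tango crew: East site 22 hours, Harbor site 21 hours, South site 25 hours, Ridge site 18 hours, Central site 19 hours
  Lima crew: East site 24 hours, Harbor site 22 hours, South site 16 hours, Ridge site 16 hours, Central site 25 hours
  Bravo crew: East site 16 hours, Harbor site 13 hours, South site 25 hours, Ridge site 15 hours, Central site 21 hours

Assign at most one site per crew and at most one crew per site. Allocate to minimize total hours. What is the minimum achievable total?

Min total: 77 hours

Optimal: Delta crew→Central site (15 hours), Alpha crew→Ridge site (11 hours), Tango crew→East site (22 hours), Lima crew→South site (16 hours), Bravo crew→Harbor site (13 hours) — total 15+11+22+16+13 = 77 hours.
Column-greedy (each site in turn goes to its cheapest remaining crew) gives 79 hours, worse by 2.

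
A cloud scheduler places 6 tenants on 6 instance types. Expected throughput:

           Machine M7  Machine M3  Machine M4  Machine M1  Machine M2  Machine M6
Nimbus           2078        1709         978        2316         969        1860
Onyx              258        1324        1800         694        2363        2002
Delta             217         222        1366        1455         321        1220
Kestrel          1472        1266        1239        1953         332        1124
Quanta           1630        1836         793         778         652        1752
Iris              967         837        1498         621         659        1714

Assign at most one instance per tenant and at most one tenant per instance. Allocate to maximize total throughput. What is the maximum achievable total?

Optimal: Nimbus→Machine M7 (2078 ops/s), Onyx→Machine M2 (2363 ops/s), Delta→Machine M4 (1366 ops/s), Kestrel→Machine M1 (1953 ops/s), Quanta→Machine M3 (1836 ops/s), Iris→Machine M6 (1714 ops/s) — total 2078+2363+1366+1953+1836+1714 = 11310 ops/s.
Max-entry greedy (repeatedly take the single best remaining cell) gives 11067 ops/s, worse by 243.
Swapping Nimbus↔Delta (Nimbus→Machine M4 978 ops/s, Delta→Machine M7 217 ops/s) loses 2249.
Checked against all permutations: 11310 ops/s is optimal.

Maximum total: 11310 ops/s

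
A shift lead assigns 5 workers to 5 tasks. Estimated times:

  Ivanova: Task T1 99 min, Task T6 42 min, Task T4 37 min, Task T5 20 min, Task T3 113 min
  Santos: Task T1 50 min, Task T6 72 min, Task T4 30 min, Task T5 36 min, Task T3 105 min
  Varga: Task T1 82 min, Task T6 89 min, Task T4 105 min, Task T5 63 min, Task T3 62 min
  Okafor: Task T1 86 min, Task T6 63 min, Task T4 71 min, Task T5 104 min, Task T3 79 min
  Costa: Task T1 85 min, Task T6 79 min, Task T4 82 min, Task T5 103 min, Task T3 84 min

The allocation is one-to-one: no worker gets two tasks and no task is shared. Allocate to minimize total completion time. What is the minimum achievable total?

Optimal: Ivanova→Task T5 (20 min), Santos→Task T4 (30 min), Varga→Task T3 (62 min), Okafor→Task T6 (63 min), Costa→Task T1 (85 min) — total 20+30+62+63+85 = 260 min.
Column-greedy (each task in turn goes to its cheapest remaining worker) gives 310 min, worse by 50.

Min total: 260 min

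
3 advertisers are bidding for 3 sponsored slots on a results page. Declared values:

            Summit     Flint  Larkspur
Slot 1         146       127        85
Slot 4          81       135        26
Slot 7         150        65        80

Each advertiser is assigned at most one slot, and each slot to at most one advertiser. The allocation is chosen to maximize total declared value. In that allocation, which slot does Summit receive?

Summit receives Slot 7.

Treat this as an assignment problem: match each advertiser to one slot.
Optimal: Summit→Slot 7 ($150), Flint→Slot 4 ($135), Larkspur→Slot 1 ($85) — total 150+135+85 = $370.
Column-greedy (each slot in turn goes to its best remaining advertiser) gives $361, worse by 9.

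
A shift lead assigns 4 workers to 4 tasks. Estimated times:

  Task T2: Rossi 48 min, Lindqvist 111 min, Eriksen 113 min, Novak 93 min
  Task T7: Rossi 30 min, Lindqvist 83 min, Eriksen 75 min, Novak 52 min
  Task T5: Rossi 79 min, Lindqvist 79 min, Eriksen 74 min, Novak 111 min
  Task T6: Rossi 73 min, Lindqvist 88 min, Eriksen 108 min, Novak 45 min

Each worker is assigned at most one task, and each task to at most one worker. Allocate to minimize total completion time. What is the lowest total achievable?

Min total: 247 min

Optimal: Rossi→Task T2 (48 min), Lindqvist→Task T5 (79 min), Eriksen→Task T7 (75 min), Novak→Task T6 (45 min) — total 48+79+75+45 = 247 min.
Row-greedy (each worker in turn takes its cheapest remaining task) gives 310 min, worse by 63.
Every other assignment is strictly worse.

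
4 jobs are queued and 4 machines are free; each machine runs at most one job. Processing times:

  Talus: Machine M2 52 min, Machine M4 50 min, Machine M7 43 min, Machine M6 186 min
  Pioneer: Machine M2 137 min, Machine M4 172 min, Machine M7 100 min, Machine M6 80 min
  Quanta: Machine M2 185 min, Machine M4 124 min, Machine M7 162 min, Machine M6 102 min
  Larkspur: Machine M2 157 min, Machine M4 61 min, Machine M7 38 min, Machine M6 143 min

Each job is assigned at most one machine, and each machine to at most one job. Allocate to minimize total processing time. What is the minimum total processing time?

Optimal: Talus→Machine M2 (52 min), Pioneer→Machine M6 (80 min), Quanta→Machine M4 (124 min), Larkspur→Machine M7 (38 min) — total 52+80+124+38 = 294 min.
Row-greedy (each job in turn takes its cheapest remaining machine) gives 404 min, worse by 110.

Minimum total: 294 min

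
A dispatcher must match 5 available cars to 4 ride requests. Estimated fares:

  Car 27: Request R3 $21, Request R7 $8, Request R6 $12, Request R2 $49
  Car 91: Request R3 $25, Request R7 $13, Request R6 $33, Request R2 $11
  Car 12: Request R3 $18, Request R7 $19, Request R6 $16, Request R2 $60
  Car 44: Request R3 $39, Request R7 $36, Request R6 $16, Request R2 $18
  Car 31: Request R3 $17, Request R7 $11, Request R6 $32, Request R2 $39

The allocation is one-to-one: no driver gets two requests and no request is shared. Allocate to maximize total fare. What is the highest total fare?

Treat this as an assignment problem: match each driver to one request.
Optimal: Car 91→Request R3 ($25), Car 44→Request R7 ($36), Car 31→Request R6 ($32), Car 12→Request R2 ($60) — total 25+36+32+60 = $153.
Column-greedy (each request in turn goes to its best remaining driver) gives $140, worse by 13.
Next-best assignment: Car 27→Request R3, Car 44→Request R7, Car 91→Request R6, Car 12→Request R2 = $150.
No other one-to-one assignment exceeds $153.

Maximum total: $153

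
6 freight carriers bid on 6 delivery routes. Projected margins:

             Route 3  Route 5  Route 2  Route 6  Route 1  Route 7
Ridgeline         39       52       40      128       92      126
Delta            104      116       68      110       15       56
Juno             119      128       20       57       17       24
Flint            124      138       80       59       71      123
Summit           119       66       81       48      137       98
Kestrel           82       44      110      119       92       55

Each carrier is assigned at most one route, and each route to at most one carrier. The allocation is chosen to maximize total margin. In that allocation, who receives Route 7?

Ridgeline receives Route 7.

Optimal: Ridgeline→Route 7 ($126k), Delta→Route 6 ($110k), Juno→Route 3 ($119k), Flint→Route 5 ($138k), Summit→Route 1 ($137k), Kestrel→Route 2 ($110k) — total 126+110+119+138+137+110 = $740k.
Row-greedy (each carrier in turn takes its best remaining route) gives $733k, worse by 7.
Next-best assignment: Ridgeline→Route 7, Delta→Route 6, Juno→Route 5, Flint→Route 3, Summit→Route 1, Kestrel→Route 2 = $735k.
No other one-to-one assignment exceeds $740k.
Ridgeline's own top route is Route 6 ($128k), but forcing Ridgeline→Route 6 and reassigning the rest optimally gives only $733k — worse by 7.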